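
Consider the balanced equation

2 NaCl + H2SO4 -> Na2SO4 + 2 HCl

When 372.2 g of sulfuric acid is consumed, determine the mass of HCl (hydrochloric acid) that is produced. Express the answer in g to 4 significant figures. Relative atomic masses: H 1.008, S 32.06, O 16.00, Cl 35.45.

M(H2SO4) = 2(1.008) + 32.06 + 4(16.00) = 98.076 g/mol.
M(HCl) = 1.008 + 35.45 = 36.458 g/mol.
n(H2SO4) = 372.20 g / 98.076 g/mol = 3.7950 mol.
From the equation the H2SO4:HCl mole ratio is 1:2, so n(HCl) = 3.7950 × 2/1 = 7.5900 mol.
Mass of HCl = 7.5900 mol × 36.458 g/mol = 276.72 g.

276.7 g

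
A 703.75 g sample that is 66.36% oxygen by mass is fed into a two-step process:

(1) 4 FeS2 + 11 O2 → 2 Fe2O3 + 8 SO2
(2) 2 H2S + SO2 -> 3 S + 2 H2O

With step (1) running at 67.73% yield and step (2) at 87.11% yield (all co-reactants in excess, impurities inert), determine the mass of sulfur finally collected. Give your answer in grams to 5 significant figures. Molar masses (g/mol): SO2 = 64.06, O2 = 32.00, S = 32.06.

Pure O2 = 703.75 × 0.6636 = 467.008 g.
n(O2) = 467.008 / 32.00 = 14.5940 mol.
Step 1 (O2:SO2 = 11:8): theoretical n(SO2) = 10.6138 mol; at 67.73% yield, n(SO2) = 7.18875 mol.
Step 2 (SO2:S = 1:3): theoretical n(S) = 21.5662 mol, so theoretical mass = 21.5662 × 32.06 = 691.414 g.
At 87.11% yield, actual mass of S = 691.414 × 0.8711 = 602.290 g.

602.29 g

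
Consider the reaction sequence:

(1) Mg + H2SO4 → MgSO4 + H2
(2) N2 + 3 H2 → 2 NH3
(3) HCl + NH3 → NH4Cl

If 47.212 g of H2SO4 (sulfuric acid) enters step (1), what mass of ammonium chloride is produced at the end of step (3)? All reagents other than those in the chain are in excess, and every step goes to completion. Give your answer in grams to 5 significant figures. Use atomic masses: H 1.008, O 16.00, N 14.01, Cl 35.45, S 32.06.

M(H2SO4) = 2(1.008) + 32.06 + 4(16.00) = 98.076 g/mol.
M(NH4Cl) = 14.01 + 4(1.008) + 35.45 = 53.492 g/mol.
n(H2SO4) = 47.212 / 98.076 = 0.481382 mol.
Reaction (1): H2SO4→H2 ratio 1:1 ⇒ n(H2) = 0.481382 mol.
Reaction (2): H2→NH3 ratio 3:2 ⇒ n(NH3) = 0.320921 mol.
Reaction (3): NH3→NH4Cl ratio 1:1 ⇒ n(NH4Cl) = 0.320921 mol.
Mass of NH4Cl = 0.320921 × 53.492 = 17.1667 g.

17.167 g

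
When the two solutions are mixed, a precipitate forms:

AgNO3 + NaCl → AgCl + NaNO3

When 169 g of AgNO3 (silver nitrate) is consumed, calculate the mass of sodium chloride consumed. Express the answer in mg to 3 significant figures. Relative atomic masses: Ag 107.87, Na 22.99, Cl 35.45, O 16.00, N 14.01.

58100 mg

M(AgNO3) = 107.87 + 14.01 + 3(16.00) = 169.88 g/mol.
M(NaCl) = 22.99 + 35.45 = 58.44 g/mol.
n(AgNO3) = 169.0 g / 169.88 g/mol = 0.9948 mol.
From the equation the AgNO3:NaCl mole ratio is 1:1, so n(NaCl) = 0.9948 × 1/1 = 0.9948 mol.
Mass of NaCl = 0.9948 mol × 58.44 g/mol = 58.14 g.
Converting to mg: 58.14 g = 58100 mg.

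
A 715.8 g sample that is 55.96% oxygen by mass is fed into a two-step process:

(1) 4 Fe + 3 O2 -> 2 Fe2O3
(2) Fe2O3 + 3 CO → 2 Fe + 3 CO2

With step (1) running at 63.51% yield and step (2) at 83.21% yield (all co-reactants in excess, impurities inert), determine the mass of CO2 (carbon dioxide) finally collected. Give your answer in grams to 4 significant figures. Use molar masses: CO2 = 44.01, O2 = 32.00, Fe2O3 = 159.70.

Pure O2 = 715.8 × 0.5596 = 400.56 g.
n(O2) = 400.56 / 32.00 = 12.518 mol.
Step 1 (O2:Fe2O3 = 3:2): theoretical n(Fe2O3) = 8.3450 mol; at 63.51% yield, n(Fe2O3) = 5.2999 mol.
Step 2 (Fe2O3:CO2 = 1:3): theoretical n(CO2) = 15.900 mol, so theoretical mass = 15.900 × 44.01 = 699.75 g.
At 83.21% yield, actual mass of CO2 = 699.75 × 0.8321 = 582.26 g.

582.3 g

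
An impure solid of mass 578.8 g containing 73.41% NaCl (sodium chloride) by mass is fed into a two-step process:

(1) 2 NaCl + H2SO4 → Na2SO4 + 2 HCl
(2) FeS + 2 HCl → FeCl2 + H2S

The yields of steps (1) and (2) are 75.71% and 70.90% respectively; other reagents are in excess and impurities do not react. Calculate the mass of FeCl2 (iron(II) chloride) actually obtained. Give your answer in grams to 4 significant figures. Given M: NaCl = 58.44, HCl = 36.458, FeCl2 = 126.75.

247.3 g

Pure NaCl = 578.8 × 0.7341 = 424.90 g.
n(NaCl) = 424.90 / 58.44 = 7.2707 mol.
Step 1 (NaCl:HCl = 2:2): theoretical n(HCl) = 7.2707 mol; at 75.71% yield, n(HCl) = 5.5046 mol.
Step 2 (HCl:FeCl2 = 2:1): theoretical n(FeCl2) = 2.7523 mol, so theoretical mass = 2.7523 × 126.75 = 348.85 g.
At 70.90% yield, actual mass of FeCl2 = 348.85 × 0.7090 = 247.34 g.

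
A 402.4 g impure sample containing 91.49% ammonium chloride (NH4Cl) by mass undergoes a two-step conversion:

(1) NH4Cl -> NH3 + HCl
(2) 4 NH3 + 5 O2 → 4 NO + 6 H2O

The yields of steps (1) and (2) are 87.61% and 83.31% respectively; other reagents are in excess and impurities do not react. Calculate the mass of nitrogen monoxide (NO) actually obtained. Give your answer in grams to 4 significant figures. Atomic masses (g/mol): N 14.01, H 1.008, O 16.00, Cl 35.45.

Pure NH4Cl = 402.4 × 0.9149 = 368.16 g.
M(NH4Cl) = 14.01 + 4(1.008) + 35.45 = 53.492 g/mol.
M(NO) = 14.01 + 16.00 = 30.01 g/mol.
n(NH4Cl) = 368.16 / 53.492 = 6.8824 mol.
Step 1 (NH4Cl:NH3 = 1:1): theoretical n(NH3) = 6.8824 mol; at 87.61% yield, n(NH3) = 6.0297 mol.
Step 2 (NH3:NO = 4:4): theoretical n(NO) = 6.0297 mol, so theoretical mass = 6.0297 × 30.01 = 180.95 g.
At 83.31% yield, actual mass of NO = 180.95 × 0.8331 = 150.75 g.

150.8 g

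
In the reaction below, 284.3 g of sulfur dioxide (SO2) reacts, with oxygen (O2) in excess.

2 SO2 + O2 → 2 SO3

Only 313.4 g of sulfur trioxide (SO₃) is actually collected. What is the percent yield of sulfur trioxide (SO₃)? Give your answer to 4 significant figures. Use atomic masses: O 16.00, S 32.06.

88.21 %

M(SO2) = 32.06 + 2(16.00) = 64.06 g/mol.
M(SO3) = 32.06 + 3(16.00) = 80.06 g/mol.
n(SO2) = 284.30 g / 64.06 g/mol = 4.4380 mol.
From the equation the SO2:SO3 mole ratio is 2:2, so n(SO3) = 4.4380 × 2/2 = 4.4380 mol.
Mass of SO3 = 4.4380 mol × 80.06 g/mol = 355.31 g.
This is the theoretical yield. Percent yield = 313.4 g / 355.31 g × 100% = 88.205%.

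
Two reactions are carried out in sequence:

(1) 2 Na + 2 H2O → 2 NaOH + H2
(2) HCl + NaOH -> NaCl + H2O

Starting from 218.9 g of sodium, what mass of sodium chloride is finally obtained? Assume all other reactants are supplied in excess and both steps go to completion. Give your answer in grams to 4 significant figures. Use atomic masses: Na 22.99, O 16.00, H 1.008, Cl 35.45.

M(Na) = 22.99 g/mol.
M(NaCl) = 22.99 + 35.45 = 58.44 g/mol.
n(Na) = 218.90 / 22.99 = 9.5215 mol.
Step 1 gives a 2:2 ratio of Na to NaOH, so n(NaOH) = 9.5215 mol.
In step 2 the NaOH:NaCl ratio is 1:1, so n(NaCl) = 9.5215 mol.
Mass of NaCl = 9.5215 × 58.44 = 556.44 g.

556.4 g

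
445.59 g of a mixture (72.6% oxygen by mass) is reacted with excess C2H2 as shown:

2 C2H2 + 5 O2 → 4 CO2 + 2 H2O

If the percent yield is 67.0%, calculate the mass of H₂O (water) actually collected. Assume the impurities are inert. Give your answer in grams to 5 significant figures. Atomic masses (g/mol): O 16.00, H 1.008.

Pure O2 available = 445.59 g × 0.726 = 323.498 g.
M(O2) = 2(16.00) = 32.00 g/mol.
M(H2O) = 2(1.008) + 16.00 = 18.016 g/mol.
n(O2) = 323.498 g / 32.00 g/mol = 10.1093 mol.
From the equation the O2:H2O mole ratio is 5:2, so n(H2O) = 10.1093 × 2/5 = 4.04373 mol.
Mass of H2O = 4.04373 mol × 18.016 g/mol = 72.8518 g.
Actual mass collected = 72.8518 g × 0.670 = 48.8107 g.

48.811 g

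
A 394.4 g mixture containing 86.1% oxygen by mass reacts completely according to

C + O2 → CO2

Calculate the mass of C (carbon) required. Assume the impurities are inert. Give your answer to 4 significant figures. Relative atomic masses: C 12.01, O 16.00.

127.4 g

Mass of pure O2 = 394.4 g × 0.861 = 339.58 g.
M(O2) = 2(16.00) = 32.00 g/mol.
M(C) = 12.01 g/mol.
n(O2) = 339.58 g / 32.00 g/mol = 10.612 mol.
From the equation the O2:C mole ratio is 1:1, so n(C) = 10.612 × 1/1 = 10.612 mol.
Mass of C = 10.612 mol × 12.01 g/mol = 127.45 g.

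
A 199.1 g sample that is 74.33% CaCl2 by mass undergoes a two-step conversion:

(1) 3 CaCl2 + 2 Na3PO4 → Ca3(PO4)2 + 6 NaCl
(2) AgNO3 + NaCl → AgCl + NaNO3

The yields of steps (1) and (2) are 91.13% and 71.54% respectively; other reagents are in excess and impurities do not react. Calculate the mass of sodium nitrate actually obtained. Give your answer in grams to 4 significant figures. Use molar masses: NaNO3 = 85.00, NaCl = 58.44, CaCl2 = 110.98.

147.8 g

Pure CaCl2 = 199.1 × 0.7433 = 147.99 g.
n(CaCl2) = 147.99 / 110.98 = 1.3335 mol.
Step 1 (CaCl2:NaCl = 3:6): theoretical n(NaCl) = 2.6670 mol; at 91.13% yield, n(NaCl) = 2.4304 mol.
Step 2 (NaCl:NaNO3 = 1:1): theoretical n(NaNO3) = 2.4304 mol, so theoretical mass = 2.4304 × 85.00 = 206.59 g.
At 71.54% yield, actual mass of NaNO3 = 206.59 × 0.7154 = 147.79 g.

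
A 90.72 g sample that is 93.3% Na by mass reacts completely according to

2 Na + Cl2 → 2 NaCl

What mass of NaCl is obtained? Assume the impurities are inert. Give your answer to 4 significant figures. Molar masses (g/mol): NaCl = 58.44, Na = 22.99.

Mass of pure Na = 90.72 g × 0.933 = 84.642 g.
n(Na) = 84.642 g / 22.99 g/mol = 3.6817 mol.
From the equation the Na:NaCl mole ratio is 2:2, so n(NaCl) = 3.6817 × 2/2 = 3.6817 mol.
Mass of NaCl = 3.6817 mol × 58.44 g/mol = 215.16 g.

215.2 g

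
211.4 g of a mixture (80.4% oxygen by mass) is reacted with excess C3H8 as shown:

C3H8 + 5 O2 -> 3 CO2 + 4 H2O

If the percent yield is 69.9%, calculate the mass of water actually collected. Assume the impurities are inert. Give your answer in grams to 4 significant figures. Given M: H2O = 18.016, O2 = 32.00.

Pure O2 available = 211.4 g × 0.804 = 169.97 g.
n(O2) = 169.97 g / 32.00 g/mol = 5.3114 mol.
From the equation the O2:H2O mole ratio is 5:4, so n(H2O) = 5.3114 × 4/5 = 4.2491 mol.
Mass of H2O = 4.2491 mol × 18.016 g/mol = 76.553 g.
Actual mass collected = 76.553 g × 0.699 = 53.510 g.

53.51 g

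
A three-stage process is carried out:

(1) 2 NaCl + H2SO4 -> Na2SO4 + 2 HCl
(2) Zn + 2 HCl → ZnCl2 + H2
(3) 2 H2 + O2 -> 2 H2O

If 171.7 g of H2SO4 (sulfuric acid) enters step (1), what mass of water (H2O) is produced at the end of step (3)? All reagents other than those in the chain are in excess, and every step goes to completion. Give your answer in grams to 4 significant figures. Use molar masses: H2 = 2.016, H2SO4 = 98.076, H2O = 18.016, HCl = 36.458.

31.54 g

n(H2SO4) = 171.7 / 98.076 = 1.7507 mol.
Reaction (1): H2SO4→HCl ratio 1:2 ⇒ n(HCl) = 3.5014 mol.
Reaction (2): HCl→H2 ratio 2:1 ⇒ n(H2) = 1.7507 mol.
Reaction (3): H2→H2O ratio 2:2 ⇒ n(H2O) = 1.7507 mol.
Mass of H2O = 1.7507 × 18.016 = 31.540 g.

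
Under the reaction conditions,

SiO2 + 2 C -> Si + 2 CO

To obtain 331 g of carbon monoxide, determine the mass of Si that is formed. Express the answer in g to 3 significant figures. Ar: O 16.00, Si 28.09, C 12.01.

M(CO) = 12.01 + 16.00 = 28.01 g/mol.
M(Si) = 28.09 g/mol.
n(CO) = 331.0 g / 28.01 g/mol = 11.82 mol.
From the equation the CO:Si mole ratio is 2:1, so n(Si) = 11.82 × 1/2 = 5.909 mol.
Mass of Si = 5.909 mol × 28.09 g/mol = 166.0 g.

166 g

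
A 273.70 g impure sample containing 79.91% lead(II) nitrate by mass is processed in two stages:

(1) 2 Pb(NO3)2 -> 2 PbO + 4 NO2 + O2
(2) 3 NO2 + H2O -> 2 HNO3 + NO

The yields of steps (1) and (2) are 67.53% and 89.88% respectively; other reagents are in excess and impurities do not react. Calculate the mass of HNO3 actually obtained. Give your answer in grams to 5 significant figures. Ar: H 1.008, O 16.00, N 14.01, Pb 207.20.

33.676 g

Pure Pb(NO3)2 = 273.70 × 0.7991 = 218.714 g.
M(Pb(NO3)2) = 207.20 + 2(14.01) + 6(16.00) = 331.22 g/mol.
M(HNO3) = 1.008 + 14.01 + 3(16.00) = 63.018 g/mol.
n(Pb(NO3)2) = 218.714 / 331.22 = 0.660327 mol.
Step 1 (Pb(NO3)2:NO2 = 2:4): theoretical n(NO2) = 1.32065 mol; at 67.53% yield, n(NO2) = 0.891838 mol.
Step 2 (NO2:HNO3 = 3:2): theoretical n(HNO3) = 0.594559 mol, so theoretical mass = 0.594559 × 63.018 = 37.4679 g.
At 89.88% yield, actual mass of HNO3 = 37.4679 × 0.8988 = 33.6762 g.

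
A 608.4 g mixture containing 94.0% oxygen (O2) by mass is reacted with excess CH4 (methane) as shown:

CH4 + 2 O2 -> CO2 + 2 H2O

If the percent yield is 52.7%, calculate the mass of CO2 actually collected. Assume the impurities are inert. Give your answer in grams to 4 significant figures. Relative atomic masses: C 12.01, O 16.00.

Pure O2 available = 608.4 g × 0.940 = 571.90 g.
M(O2) = 2(16.00) = 32.00 g/mol.
M(CO2) = 12.01 + 2(16.00) = 44.01 g/mol.
n(O2) = 571.90 g / 32.00 g/mol = 17.872 mol.
From the equation the O2:CO2 mole ratio is 2:1, so n(CO2) = 17.872 × 1/2 = 8.9359 mol.
Mass of CO2 = 8.9359 mol × 44.01 g/mol = 393.27 g.
Actual mass collected = 393.27 g × 0.527 = 207.25 g.

207.3 g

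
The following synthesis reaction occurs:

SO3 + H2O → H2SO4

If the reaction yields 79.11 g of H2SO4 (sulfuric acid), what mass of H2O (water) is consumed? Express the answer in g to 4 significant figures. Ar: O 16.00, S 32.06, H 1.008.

14.53 g

M(H2SO4) = 2(1.008) + 32.06 + 4(16.00) = 98.076 g/mol.
M(H2O) = 2(1.008) + 16.00 = 18.016 g/mol.
n(H2SO4) = 79.110 g / 98.076 g/mol = 0.80662 mol.
From the equation the H2SO4:H2O mole ratio is 1:1, so n(H2O) = 0.80662 × 1/1 = 0.80662 mol.
Mass of H2O = 0.80662 mol × 18.016 g/mol = 14.532 g.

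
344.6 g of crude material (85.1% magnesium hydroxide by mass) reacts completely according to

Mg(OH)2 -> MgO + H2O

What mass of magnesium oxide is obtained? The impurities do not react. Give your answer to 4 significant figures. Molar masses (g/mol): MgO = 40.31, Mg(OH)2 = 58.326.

Mass of pure Mg(OH)2 = 344.6 g × 0.851 = 293.25 g.
n(Mg(OH)2) = 293.25 g / 58.326 g/mol = 5.0279 mol.
From the equation the Mg(OH)2:MgO mole ratio is 1:1, so n(MgO) = 5.0279 × 1/1 = 5.0279 mol.
Mass of MgO = 5.0279 mol × 40.31 g/mol = 202.67 g.

202.7 g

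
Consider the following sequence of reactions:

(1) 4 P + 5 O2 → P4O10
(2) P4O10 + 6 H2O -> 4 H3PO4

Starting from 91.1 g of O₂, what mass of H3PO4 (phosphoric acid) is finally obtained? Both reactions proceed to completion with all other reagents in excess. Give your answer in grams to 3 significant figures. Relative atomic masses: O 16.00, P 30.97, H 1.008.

M(O2) = 2(16.00) = 32.00 g/mol.
M(H3PO4) = 3(1.008) + 30.97 + 4(16.00) = 97.994 g/mol.
n(O2) = 91.10 / 32.00 = 2.847 mol.
Step 1 gives a 5:1 ratio of O2 to P4O10, so n(P4O10) = 0.5694 mol.
In step 2 the P4O10:H3PO4 ratio is 1:4, so n(H3PO4) = 2.277 mol.
Mass of H3PO4 = 2.277 × 97.994 = 223.2 g.

223 g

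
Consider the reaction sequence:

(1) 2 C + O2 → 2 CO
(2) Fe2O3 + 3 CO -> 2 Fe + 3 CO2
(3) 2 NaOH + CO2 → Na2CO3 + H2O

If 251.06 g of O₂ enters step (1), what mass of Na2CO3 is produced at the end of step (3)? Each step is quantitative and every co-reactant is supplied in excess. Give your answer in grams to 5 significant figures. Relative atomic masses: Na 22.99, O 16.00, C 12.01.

1663.1 g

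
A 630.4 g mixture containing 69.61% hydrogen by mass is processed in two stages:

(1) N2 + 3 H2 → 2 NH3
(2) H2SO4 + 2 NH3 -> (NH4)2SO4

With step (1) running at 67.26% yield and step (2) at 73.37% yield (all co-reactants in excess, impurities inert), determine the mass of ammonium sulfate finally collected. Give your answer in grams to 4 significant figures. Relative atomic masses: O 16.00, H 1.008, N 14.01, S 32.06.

Pure H2 = 630.4 × 0.6961 = 438.82 g.
M(H2) = 2(1.008) = 2.016 g/mol.
M((NH4)2SO4) = 2(14.01) + 8(1.008) + 32.06 + 4(16.00) = 132.144 g/mol.
n(H2) = 438.82 / 2.016 = 217.67 mol.
Step 1 (H2:NH3 = 3:2): theoretical n(NH3) = 145.11 mol; at 67.26% yield, n(NH3) = 97.603 mol.
Step 2 (NH3:(NH4)2SO4 = 2:1): theoretical n((NH4)2SO4) = 48.801 mol, so theoretical mass = 48.801 × 132.144 = 6448.8 g.
At 73.37% yield, actual mass of (NH4)2SO4 = 6448.8 × 0.7337 = 4731.5 g.

4732 g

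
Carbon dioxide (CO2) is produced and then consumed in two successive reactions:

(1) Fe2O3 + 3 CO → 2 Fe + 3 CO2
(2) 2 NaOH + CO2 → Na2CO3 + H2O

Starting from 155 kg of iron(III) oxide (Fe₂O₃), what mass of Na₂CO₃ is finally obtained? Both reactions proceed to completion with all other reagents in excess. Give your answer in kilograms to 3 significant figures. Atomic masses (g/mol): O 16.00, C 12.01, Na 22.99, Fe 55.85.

309 kg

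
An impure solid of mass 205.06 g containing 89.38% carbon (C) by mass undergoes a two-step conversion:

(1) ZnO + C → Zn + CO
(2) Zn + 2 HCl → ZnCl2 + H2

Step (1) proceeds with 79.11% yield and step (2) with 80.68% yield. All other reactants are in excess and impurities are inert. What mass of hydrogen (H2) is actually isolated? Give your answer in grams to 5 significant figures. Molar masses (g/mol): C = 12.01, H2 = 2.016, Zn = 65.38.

19.637 g

Pure C = 205.06 × 0.8938 = 183.283 g.
n(C) = 183.283 / 12.01 = 15.2608 mol.
Step 1 (C:Zn = 1:1): theoretical n(Zn) = 15.2608 mol; at 79.11% yield, n(Zn) = 12.0728 mol.
Step 2 (Zn:H2 = 1:1): theoretical n(H2) = 12.0728 mol, so theoretical mass = 12.0728 × 2.016 = 24.3389 g.
At 80.68% yield, actual mass of H2 = 24.3389 × 0.8068 = 19.6366 g.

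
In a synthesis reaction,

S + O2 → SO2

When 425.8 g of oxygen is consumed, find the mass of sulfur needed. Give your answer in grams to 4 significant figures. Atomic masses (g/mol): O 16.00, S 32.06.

426.6 g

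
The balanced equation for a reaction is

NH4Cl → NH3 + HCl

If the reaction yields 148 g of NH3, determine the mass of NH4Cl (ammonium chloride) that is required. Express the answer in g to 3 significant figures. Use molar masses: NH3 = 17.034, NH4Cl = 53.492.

465 g

n(NH3) = 148.0 g / 17.034 g/mol = 8.689 mol.
From the equation the NH3:NH4Cl mole ratio is 1:1, so n(NH4Cl) = 8.689 × 1/1 = 8.689 mol.
Mass of NH4Cl = 8.689 mol × 53.492 g/mol = 464.8 g.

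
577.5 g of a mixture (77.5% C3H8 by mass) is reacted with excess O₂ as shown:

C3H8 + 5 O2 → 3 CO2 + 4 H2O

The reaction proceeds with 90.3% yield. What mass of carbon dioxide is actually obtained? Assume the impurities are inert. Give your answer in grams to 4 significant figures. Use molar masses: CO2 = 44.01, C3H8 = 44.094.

1210 g

Pure C3H8 available = 577.5 g × 0.775 = 447.56 g.
n(C3H8) = 447.56 g / 44.094 g/mol = 10.150 mol.
From the equation the C3H8:CO2 mole ratio is 1:3, so n(CO2) = 10.150 × 3/1 = 30.451 mol.
Mass of CO2 = 30.451 mol × 44.01 g/mol = 1340.1 g.
Actual mass collected = 1340.1 g × 0.903 = 1210.1 g.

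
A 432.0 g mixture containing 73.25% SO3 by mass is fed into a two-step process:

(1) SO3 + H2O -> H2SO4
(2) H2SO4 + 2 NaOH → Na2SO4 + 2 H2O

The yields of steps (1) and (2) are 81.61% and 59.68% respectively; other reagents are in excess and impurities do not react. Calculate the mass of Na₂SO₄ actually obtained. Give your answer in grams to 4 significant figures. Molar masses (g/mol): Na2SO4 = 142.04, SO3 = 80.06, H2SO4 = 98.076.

Pure SO3 = 432.0 × 0.7325 = 316.44 g.
n(SO3) = 316.44 / 80.06 = 3.9525 mol.
Step 1 (SO3:H2SO4 = 1:1): theoretical n(H2SO4) = 3.9525 mol; at 81.61% yield, n(H2SO4) = 3.2257 mol.
Step 2 (H2SO4:Na2SO4 = 1:1): theoretical n(Na2SO4) = 3.2257 mol, so theoretical mass = 3.2257 × 142.04 = 458.17 g.
At 59.68% yield, actual mass of Na2SO4 = 458.17 × 0.5968 = 273.44 g.

273.4 g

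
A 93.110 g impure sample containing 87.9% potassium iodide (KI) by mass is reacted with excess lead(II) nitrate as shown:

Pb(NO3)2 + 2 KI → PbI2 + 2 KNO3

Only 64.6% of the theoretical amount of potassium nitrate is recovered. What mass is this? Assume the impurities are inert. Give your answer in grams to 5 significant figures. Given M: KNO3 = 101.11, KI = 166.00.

32.204 g

Pure KI available = 93.110 g × 0.879 = 81.8437 g.
n(KI) = 81.8437 g / 166.00 g/mol = 0.493034 mol.
From the equation the KI:KNO3 mole ratio is 2:2, so n(KNO3) = 0.493034 × 2/2 = 0.493034 mol.
Mass of KNO3 = 0.493034 mol × 101.11 g/mol = 49.8507 g.
Actual mass collected = 49.8507 g × 0.646 = 32.2035 g.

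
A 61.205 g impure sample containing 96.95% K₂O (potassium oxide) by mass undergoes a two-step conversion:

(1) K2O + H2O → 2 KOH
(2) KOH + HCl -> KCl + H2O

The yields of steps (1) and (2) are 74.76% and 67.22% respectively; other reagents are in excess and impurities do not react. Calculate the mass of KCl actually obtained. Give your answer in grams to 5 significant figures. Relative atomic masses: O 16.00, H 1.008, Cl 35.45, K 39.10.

Pure K2O = 61.205 × 0.9695 = 59.3382 g.
M(K2O) = 2(39.10) + 16.00 = 94.20 g/mol.
M(KCl) = 39.10 + 35.45 = 74.55 g/mol.
n(K2O) = 59.3382 / 94.20 = 0.629918 mol.
Step 1 (K2O:KOH = 1:2): theoretical n(KOH) = 1.25984 mol; at 74.76% yield, n(KOH) = 0.941853 mol.
Step 2 (KOH:KCl = 1:1): theoretical n(KCl) = 0.941853 mol, so theoretical mass = 0.941853 × 74.55 = 70.2151 g.
At 67.22% yield, actual mass of KCl = 70.2151 × 0.6722 = 47.1986 g.

47.199 g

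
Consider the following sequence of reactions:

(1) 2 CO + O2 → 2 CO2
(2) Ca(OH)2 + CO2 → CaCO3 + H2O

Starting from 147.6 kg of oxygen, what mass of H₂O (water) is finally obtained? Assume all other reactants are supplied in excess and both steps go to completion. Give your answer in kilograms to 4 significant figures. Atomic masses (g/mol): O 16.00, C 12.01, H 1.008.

M(O2) = 2(16.00) = 32.00 g/mol.
M(H2O) = 2(1.008) + 16.00 = 18.016 g/mol.
147.6 kg = 147600 g.
n(O2) = 147600 / 32.00 = 4612.5 mol.
Step 1 gives a 1:2 ratio of O2 to CO2, so n(CO2) = 9225.0 mol.
In step 2 the CO2:H2O ratio is 1:1, so n(H2O) = 9225.0 mol.
Mass of H2O = 9225.0 × 18.016 = 166200 g = 166.2 kg.

166.2 kg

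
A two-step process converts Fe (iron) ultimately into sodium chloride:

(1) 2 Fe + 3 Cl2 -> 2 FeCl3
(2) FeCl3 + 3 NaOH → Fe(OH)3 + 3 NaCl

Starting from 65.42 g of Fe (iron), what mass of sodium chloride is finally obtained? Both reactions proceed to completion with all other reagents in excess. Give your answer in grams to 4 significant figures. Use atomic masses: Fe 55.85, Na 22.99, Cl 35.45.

M(Fe) = 55.85 g/mol.
M(NaCl) = 22.99 + 35.45 = 58.44 g/mol.
n(Fe) = 65.420 / 55.85 = 1.1714 mol.
Step 1 gives a 2:2 ratio of Fe to FeCl3, so n(FeCl3) = 1.1714 mol.
In step 2 the FeCl3:NaCl ratio is 1:3, so n(NaCl) = 3.5141 mol.
Mass of NaCl = 3.5141 × 58.44 = 205.36 g.

205.4 g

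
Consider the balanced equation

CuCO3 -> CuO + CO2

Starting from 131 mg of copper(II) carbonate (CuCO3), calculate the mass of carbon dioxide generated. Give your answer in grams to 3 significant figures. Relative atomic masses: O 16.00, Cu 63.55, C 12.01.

0.0467 g

M(CuCO3) = 63.55 + 12.01 + 3(16.00) = 123.56 g/mol.
M(CO2) = 12.01 + 2(16.00) = 44.01 g/mol.
Convert: 131 mg = 0.1310 g.
n(CuCO3) = 0.1310 g / 123.56 g/mol = 0.001060 mol.
From the equation the CuCO3:CO2 mole ratio is 1:1, so n(CO2) = 0.001060 × 1/1 = 0.001060 mol.
Mass of CO2 = 0.001060 mol × 44.01 g/mol = 0.04666 g.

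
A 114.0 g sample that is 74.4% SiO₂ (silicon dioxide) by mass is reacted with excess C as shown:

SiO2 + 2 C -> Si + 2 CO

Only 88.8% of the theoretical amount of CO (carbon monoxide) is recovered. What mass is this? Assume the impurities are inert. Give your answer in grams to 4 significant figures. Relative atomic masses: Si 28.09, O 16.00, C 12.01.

70.22 g

Pure SiO2 available = 114.0 g × 0.744 = 84.816 g.
M(SiO2) = 28.09 + 2(16.00) = 60.09 g/mol.
M(CO) = 12.01 + 16.00 = 28.01 g/mol.
n(SiO2) = 84.816 g / 60.09 g/mol = 1.4115 mol.
From the equation the SiO2:CO mole ratio is 1:2, so n(CO) = 1.4115 × 2/1 = 2.8230 mol.
Mass of CO = 2.8230 mol × 28.01 g/mol = 79.071 g.
Actual mass collected = 79.071 g × 0.888 = 70.215 g.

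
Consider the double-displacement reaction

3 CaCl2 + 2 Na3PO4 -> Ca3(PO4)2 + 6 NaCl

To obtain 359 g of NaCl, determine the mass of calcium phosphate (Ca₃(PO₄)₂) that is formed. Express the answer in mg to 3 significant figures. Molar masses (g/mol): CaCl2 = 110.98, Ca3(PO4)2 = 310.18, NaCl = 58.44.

318000 mg

n(NaCl) = 359.0 g / 58.44 g/mol = 6.143 mol.
From the equation the NaCl:Ca3(PO4)2 mole ratio is 6:1, so n(Ca3(PO4)2) = 6.143 × 1/6 = 1.024 mol.
Mass of Ca3(PO4)2 = 1.024 mol × 310.18 g/mol = 317.6 g.
Converting to mg: 317.6 g = 318000 mg.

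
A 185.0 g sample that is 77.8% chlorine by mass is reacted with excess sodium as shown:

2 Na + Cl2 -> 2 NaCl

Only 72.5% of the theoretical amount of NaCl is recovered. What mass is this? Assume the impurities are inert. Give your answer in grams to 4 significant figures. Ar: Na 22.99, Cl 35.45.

172.0 g

Pure Cl2 available = 185.0 g × 0.778 = 143.93 g.
M(Cl2) = 2(35.45) = 70.90 g/mol.
M(NaCl) = 22.99 + 35.45 = 58.44 g/mol.
n(Cl2) = 143.93 g / 70.90 g/mol = 2.0300 mol.
From the equation the Cl2:NaCl mole ratio is 1:2, so n(NaCl) = 2.0300 × 2/1 = 4.0601 mol.
Mass of NaCl = 4.0601 mol × 58.44 g/mol = 237.27 g.
Actual mass collected = 237.27 g × 0.725 = 172.02 g.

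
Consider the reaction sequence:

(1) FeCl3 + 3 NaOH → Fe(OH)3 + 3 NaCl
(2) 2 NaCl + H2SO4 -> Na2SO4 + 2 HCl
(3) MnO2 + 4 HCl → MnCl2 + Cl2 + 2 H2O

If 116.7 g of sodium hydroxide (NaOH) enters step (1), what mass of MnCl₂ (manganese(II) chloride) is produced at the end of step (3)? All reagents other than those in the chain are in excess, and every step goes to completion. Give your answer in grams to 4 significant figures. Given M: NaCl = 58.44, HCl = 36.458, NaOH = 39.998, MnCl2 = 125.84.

n(NaOH) = 116.7 / 39.998 = 2.9176 mol.
Reaction (1): NaOH→NaCl ratio 3:3 ⇒ n(NaCl) = 2.9176 mol.
Reaction (2): NaCl→HCl ratio 2:2 ⇒ n(HCl) = 2.9176 mol.
Reaction (3): HCl→MnCl2 ratio 4:1 ⇒ n(MnCl2) = 0.72941 mol.
Mass of MnCl2 = 0.72941 × 125.84 = 91.789 g.

91.79 g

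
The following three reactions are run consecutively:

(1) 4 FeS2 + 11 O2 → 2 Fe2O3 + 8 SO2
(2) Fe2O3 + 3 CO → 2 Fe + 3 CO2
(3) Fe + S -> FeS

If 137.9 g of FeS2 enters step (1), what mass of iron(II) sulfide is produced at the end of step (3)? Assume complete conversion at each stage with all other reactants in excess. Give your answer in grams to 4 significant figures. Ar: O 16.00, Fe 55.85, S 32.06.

M(FeS2) = 55.85 + 2(32.06) = 119.97 g/mol.
M(FeS) = 55.85 + 32.06 = 87.91 g/mol.
n(FeS2) = 137.9 / 119.97 = 1.1495 mol.
Reaction (1): FeS2→Fe2O3 ratio 4:2 ⇒ n(Fe2O3) = 0.57473 mol.
Reaction (2): Fe2O3→Fe ratio 1:2 ⇒ n(Fe) = 1.1495 mol.
Reaction (3): Fe→FeS ratio 1:1 ⇒ n(FeS) = 1.1495 mol.
Mass of FeS = 1.1495 × 87.91 = 101.05 g.

101.0 g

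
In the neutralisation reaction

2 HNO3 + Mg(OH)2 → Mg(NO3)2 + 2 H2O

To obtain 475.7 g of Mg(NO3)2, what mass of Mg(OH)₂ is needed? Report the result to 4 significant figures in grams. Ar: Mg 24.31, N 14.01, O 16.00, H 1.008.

187.1 g

M(Mg(NO3)2) = 24.31 + 2(14.01) + 6(16.00) = 148.33 g/mol.
M(Mg(OH)2) = 24.31 + 2(16.00) + 2(1.008) = 58.326 g/mol.
n(Mg(NO3)2) = 475.70 g / 148.33 g/mol = 3.2070 mol.
From the equation the Mg(NO3)2:Mg(OH)2 mole ratio is 1:1, so n(Mg(OH)2) = 3.2070 × 1/1 = 3.2070 mol.
Mass of Mg(OH)2 = 3.2070 mol × 58.326 g/mol = 187.05 g.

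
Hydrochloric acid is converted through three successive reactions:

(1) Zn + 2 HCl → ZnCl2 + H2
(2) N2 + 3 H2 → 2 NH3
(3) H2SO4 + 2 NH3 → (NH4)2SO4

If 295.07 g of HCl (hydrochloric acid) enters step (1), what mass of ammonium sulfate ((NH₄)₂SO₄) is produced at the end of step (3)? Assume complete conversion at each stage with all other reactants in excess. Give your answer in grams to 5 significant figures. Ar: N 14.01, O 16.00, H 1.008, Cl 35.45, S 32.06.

M(HCl) = 1.008 + 35.45 = 36.458 g/mol.
M((NH4)2SO4) = 2(14.01) + 8(1.008) + 32.06 + 4(16.00) = 132.144 g/mol.
n(HCl) = 295.07 / 36.458 = 8.09342 mol.
Reaction (1): HCl→H2 ratio 2:1 ⇒ n(H2) = 4.04671 mol.
Reaction (2): H2→NH3 ratio 3:2 ⇒ n(NH3) = 2.69781 mol.
Reaction (3): NH3→(NH4)2SO4 ratio 2:1 ⇒ n((NH4)2SO4) = 1.34890 mol.
Mass of (NH4)2SO4 = 1.34890 × 132.144 = 178.250 g.

178.25 g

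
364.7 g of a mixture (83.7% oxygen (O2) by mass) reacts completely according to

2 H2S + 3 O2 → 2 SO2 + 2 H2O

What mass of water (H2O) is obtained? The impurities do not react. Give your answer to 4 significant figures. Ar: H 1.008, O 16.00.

114.6 g

Mass of pure O2 = 364.7 g × 0.837 = 305.25 g.
M(O2) = 2(16.00) = 32.00 g/mol.
M(H2O) = 2(1.008) + 16.00 = 18.016 g/mol.
n(O2) = 305.25 g / 32.00 g/mol = 9.5392 mol.
From the equation the O2:H2O mole ratio is 3:2, so n(H2O) = 9.5392 × 2/3 = 6.3595 mol.
Mass of H2O = 6.3595 mol × 18.016 g/mol = 114.57 g.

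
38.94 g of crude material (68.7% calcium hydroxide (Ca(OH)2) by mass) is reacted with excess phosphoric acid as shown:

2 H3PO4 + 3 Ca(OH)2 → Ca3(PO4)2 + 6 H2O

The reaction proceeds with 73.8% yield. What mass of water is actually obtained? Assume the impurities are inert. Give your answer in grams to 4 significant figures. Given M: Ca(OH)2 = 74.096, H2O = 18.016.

9.601 g

Pure Ca(OH)2 available = 38.94 g × 0.687 = 26.752 g.
n(Ca(OH)2) = 26.752 g / 74.096 g/mol = 0.36104 mol.
From the equation the Ca(OH)2:H2O mole ratio is 3:6, so n(H2O) = 0.36104 × 6/3 = 0.72208 mol.
Mass of H2O = 0.72208 mol × 18.016 g/mol = 13.009 g.
Actual mass collected = 13.009 g × 0.738 = 9.6007 g.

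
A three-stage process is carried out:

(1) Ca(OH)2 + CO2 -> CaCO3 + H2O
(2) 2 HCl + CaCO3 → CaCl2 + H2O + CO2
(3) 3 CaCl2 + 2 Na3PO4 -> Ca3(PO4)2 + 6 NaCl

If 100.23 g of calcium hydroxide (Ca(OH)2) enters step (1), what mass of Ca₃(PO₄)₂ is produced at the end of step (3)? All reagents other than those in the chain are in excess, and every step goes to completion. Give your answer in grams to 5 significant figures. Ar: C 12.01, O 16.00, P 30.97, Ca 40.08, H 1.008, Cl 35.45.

139.86 g

M(Ca(OH)2) = 40.08 + 2(16.00) + 2(1.008) = 74.096 g/mol.
M(Ca3(PO4)2) = 3(40.08) + 2(30.97) + 8(16.00) = 310.18 g/mol.
n(Ca(OH)2) = 100.23 / 74.096 = 1.35270 mol.
Reaction (1): Ca(OH)2→CaCO3 ratio 1:1 ⇒ n(CaCO3) = 1.35270 mol.
Reaction (2): CaCO3→CaCl2 ratio 1:1 ⇒ n(CaCl2) = 1.35270 mol.
Reaction (3): CaCl2→Ca3(PO4)2 ratio 3:1 ⇒ n(Ca3(PO4)2) = 0.450902 mol.
Mass of Ca3(PO4)2 = 0.450902 × 310.18 = 139.861 g.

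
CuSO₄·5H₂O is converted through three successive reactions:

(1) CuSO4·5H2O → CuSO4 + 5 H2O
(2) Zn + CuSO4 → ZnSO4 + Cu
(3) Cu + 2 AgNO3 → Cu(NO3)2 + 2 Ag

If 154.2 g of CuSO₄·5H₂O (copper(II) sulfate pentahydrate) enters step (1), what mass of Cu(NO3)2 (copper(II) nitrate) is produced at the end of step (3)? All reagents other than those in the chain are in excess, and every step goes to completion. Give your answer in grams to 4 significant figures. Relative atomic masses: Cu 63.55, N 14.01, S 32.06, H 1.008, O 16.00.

M(CuSO4·5H2O) = 63.55 + 32.06 + 9(16.00) + 10(1.008) = 249.69 g/mol.
M(Cu(NO3)2) = 63.55 + 2(14.01) + 6(16.00) = 187.57 g/mol.
n(CuSO4·5H2O) = 154.2 / 249.69 = 0.61757 mol.
Reaction (1): CuSO4·5H2O→CuSO4 ratio 1:1 ⇒ n(CuSO4) = 0.61757 mol.
Reaction (2): CuSO4→Cu ratio 1:1 ⇒ n(Cu) = 0.61757 mol.
Reaction (3): Cu→Cu(NO3)2 ratio 1:1 ⇒ n(Cu(NO3)2) = 0.61757 mol.
Mass of Cu(NO3)2 = 0.61757 × 187.57 = 115.84 g.

115.8 g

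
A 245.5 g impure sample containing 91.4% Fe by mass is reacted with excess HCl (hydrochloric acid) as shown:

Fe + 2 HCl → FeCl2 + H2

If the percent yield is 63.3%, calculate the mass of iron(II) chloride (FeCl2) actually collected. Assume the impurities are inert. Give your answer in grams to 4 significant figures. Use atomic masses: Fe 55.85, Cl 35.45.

322.3 g

Pure Fe available = 245.5 g × 0.914 = 224.39 g.
M(Fe) = 55.85 g/mol.
M(FeCl2) = 55.85 + 2(35.45) = 126.75 g/mol.
n(Fe) = 224.39 g / 55.85 g/mol = 4.0177 mol.
From the equation the Fe:FeCl2 mole ratio is 1:1, so n(FeCl2) = 4.0177 × 1/1 = 4.0177 mol.
Mass of FeCl2 = 4.0177 mol × 126.75 g/mol = 509.24 g.
Actual mass collected = 509.24 g × 0.633 = 322.35 g.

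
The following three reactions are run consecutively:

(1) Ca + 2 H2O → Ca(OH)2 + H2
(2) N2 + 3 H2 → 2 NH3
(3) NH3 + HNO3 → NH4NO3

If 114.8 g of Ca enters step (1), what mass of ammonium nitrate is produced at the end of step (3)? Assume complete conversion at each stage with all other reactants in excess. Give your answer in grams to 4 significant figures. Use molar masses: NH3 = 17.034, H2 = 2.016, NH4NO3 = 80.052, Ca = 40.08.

152.9 g

n(Ca) = 114.8 / 40.08 = 2.8643 mol.
Reaction (1): Ca→H2 ratio 1:1 ⇒ n(H2) = 2.8643 mol.
Reaction (2): H2→NH3 ratio 3:2 ⇒ n(NH3) = 1.9095 mol.
Reaction (3): NH3→NH4NO3 ratio 1:1 ⇒ n(NH4NO3) = 1.9095 mol.
Mass of NH4NO3 = 1.9095 × 80.052 = 152.86 g.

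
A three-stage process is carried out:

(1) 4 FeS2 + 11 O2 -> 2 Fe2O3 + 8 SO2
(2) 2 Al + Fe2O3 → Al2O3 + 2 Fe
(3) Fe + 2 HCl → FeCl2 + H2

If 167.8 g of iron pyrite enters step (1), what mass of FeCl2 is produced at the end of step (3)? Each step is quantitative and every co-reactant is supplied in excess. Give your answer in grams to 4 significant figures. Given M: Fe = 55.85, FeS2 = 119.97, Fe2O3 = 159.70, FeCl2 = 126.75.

177.3 g

n(FeS2) = 167.8 / 119.97 = 1.3987 mol.
Reaction (1): FeS2→Fe2O3 ratio 4:2 ⇒ n(Fe2O3) = 0.69934 mol.
Reaction (2): Fe2O3→Fe ratio 1:2 ⇒ n(Fe) = 1.3987 mol.
Reaction (3): Fe→FeCl2 ratio 1:1 ⇒ n(FeCl2) = 1.3987 mol.
Mass of FeCl2 = 1.3987 × 126.75 = 177.28 g.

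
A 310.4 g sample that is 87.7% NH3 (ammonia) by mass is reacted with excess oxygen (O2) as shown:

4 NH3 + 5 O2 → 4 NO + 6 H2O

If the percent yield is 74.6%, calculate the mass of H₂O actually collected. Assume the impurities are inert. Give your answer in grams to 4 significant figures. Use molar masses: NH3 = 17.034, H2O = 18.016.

322.2 g

Pure NH3 available = 310.4 g × 0.877 = 272.22 g.
n(NH3) = 272.22 g / 17.034 g/mol = 15.981 mol.
From the equation the NH3:H2O mole ratio is 4:6, so n(H2O) = 15.981 × 6/4 = 23.972 mol.
Mass of H2O = 23.972 mol × 18.016 g/mol = 431.87 g.
Actual mass collected = 431.87 g × 0.746 = 322.18 g.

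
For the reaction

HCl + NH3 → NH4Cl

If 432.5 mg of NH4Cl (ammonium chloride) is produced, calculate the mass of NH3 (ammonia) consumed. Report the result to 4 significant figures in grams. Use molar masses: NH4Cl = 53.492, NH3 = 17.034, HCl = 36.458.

0.1377 g

Convert: 432.5 mg = 0.43250 g.
n(NH4Cl) = 0.43250 g / 53.492 g/mol = 0.0080853 mol.
From the equation the NH4Cl:NH3 mole ratio is 1:1, so n(NH3) = 0.0080853 × 1/1 = 0.0080853 mol.
Mass of NH3 = 0.0080853 mol × 17.034 g/mol = 0.13773 g.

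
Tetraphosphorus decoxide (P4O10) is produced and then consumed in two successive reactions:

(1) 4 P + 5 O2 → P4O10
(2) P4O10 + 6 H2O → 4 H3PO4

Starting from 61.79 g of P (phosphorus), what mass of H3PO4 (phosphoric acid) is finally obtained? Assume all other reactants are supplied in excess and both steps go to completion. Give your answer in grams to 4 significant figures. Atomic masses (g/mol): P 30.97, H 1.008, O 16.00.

195.5 g

M(P) = 30.97 g/mol.
M(H3PO4) = 3(1.008) + 30.97 + 4(16.00) = 97.994 g/mol.
n(P) = 61.790 / 30.97 = 1.9952 mol.
Step 1 gives a 4:1 ratio of P to P4O10, so n(P4O10) = 0.49879 mol.
In step 2 the P4O10:H3PO4 ratio is 1:4, so n(H3PO4) = 1.9952 mol.
Mass of H3PO4 = 1.9952 × 97.994 = 195.51 g.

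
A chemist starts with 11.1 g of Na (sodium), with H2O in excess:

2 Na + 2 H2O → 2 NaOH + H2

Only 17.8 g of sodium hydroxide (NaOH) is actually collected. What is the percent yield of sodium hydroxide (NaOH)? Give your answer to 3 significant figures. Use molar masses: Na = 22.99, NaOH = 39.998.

92.2 %

n(Na) = 11.10 g / 22.99 g/mol = 0.4828 mol.
From the equation the Na:NaOH mole ratio is 2:2, so n(NaOH) = 0.4828 × 2/2 = 0.4828 mol.
Mass of NaOH = 0.4828 mol × 39.998 g/mol = 19.31 g.
This is the theoretical yield. Percent yield = 17.8 g / 19.31 g × 100% = 92.17%.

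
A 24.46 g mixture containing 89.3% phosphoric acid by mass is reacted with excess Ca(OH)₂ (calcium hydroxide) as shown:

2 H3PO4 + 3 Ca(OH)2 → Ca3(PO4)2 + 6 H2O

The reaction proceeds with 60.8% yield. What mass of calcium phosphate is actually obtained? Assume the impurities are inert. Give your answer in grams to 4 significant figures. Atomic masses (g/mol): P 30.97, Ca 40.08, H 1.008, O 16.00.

Pure H3PO4 available = 24.46 g × 0.893 = 21.843 g.
M(H3PO4) = 3(1.008) + 30.97 + 4(16.00) = 97.994 g/mol.
M(Ca3(PO4)2) = 3(40.08) + 2(30.97) + 8(16.00) = 310.18 g/mol.
n(H3PO4) = 21.843 g / 97.994 g/mol = 0.22290 mol.
From the equation the H3PO4:Ca3(PO4)2 mole ratio is 2:1, so n(Ca3(PO4)2) = 0.22290 × 1/2 = 0.11145 mol.
Mass of Ca3(PO4)2 = 0.11145 mol × 310.18 g/mol = 34.569 g.
Actual mass collected = 34.569 g × 0.608 = 21.018 g.

21.02 g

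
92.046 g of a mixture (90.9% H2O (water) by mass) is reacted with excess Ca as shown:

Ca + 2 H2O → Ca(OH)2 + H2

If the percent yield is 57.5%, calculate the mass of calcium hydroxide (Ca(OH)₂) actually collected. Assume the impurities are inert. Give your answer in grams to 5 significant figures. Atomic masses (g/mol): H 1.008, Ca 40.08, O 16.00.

Pure H2O available = 92.046 g × 0.909 = 83.6698 g.
M(H2O) = 2(1.008) + 16.00 = 18.016 g/mol.
M(Ca(OH)2) = 40.08 + 2(16.00) + 2(1.008) = 74.096 g/mol.
n(H2O) = 83.6698 g / 18.016 g/mol = 4.64419 mol.
From the equation the H2O:Ca(OH)2 mole ratio is 2:1, so n(Ca(OH)2) = 4.64419 × 1/2 = 2.32210 mol.
Mass of Ca(OH)2 = 2.32210 mol × 74.096 g/mol = 172.058 g.
Actual mass collected = 172.058 g × 0.575 = 98.9334 g.

98.933 g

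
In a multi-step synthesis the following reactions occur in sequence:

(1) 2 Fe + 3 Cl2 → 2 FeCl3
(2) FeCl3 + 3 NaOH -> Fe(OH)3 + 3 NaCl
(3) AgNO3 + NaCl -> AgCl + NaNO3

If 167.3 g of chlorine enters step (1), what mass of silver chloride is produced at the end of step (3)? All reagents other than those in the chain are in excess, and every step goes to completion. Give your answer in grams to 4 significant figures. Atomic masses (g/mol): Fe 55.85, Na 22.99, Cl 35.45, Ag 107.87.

676.4 g

M(Cl2) = 2(35.45) = 70.90 g/mol.
M(AgCl) = 107.87 + 35.45 = 143.32 g/mol.
n(Cl2) = 167.3 / 70.90 = 2.3597 mol.
Reaction (1): Cl2→FeCl3 ratio 3:2 ⇒ n(FeCl3) = 1.5731 mol.
Reaction (2): FeCl3→NaCl ratio 1:3 ⇒ n(NaCl) = 4.7193 mol.
Reaction (3): NaCl→AgCl ratio 1:1 ⇒ n(AgCl) = 4.7193 mol.
Mass of AgCl = 4.7193 × 143.32 = 676.37 g.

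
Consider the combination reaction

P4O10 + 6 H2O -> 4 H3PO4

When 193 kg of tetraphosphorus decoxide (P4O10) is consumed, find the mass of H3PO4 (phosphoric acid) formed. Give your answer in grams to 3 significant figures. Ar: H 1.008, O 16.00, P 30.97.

266000 g

M(P4O10) = 4(30.97) + 10(16.00) = 283.88 g/mol.
M(H3PO4) = 3(1.008) + 30.97 + 4(16.00) = 97.994 g/mol.
Convert: 193 kg = 193000 g.
n(P4O10) = 193000 g / 283.88 g/mol = 679.9 mol.
From the equation the P4O10:H3PO4 mole ratio is 1:4, so n(H3PO4) = 679.9 × 4/1 = 2719 mol.
Mass of H3PO4 = 2719 mol × 97.994 g/mol = 266500 g.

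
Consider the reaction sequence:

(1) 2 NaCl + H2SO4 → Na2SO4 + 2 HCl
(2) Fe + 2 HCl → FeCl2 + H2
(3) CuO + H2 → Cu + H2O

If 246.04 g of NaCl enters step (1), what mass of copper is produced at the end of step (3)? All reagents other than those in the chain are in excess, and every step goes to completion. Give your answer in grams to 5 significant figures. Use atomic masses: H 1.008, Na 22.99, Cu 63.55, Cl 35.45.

M(NaCl) = 22.99 + 35.45 = 58.44 g/mol.
M(Cu) = 63.55 g/mol.
n(NaCl) = 246.04 / 58.44 = 4.21013 mol.
Reaction (1): NaCl→HCl ratio 2:2 ⇒ n(HCl) = 4.21013 mol.
Reaction (2): HCl→H2 ratio 2:1 ⇒ n(H2) = 2.10507 mol.
Reaction (3): H2→Cu ratio 1:1 ⇒ n(Cu) = 2.10507 mol.
Mass of Cu = 2.10507 × 63.55 = 133.777 g.

133.78 g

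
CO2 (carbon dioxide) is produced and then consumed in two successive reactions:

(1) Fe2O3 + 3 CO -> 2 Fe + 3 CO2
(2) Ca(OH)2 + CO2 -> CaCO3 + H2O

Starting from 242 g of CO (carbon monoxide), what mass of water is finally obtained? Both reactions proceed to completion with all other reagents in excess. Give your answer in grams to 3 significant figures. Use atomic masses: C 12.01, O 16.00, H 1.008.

156 g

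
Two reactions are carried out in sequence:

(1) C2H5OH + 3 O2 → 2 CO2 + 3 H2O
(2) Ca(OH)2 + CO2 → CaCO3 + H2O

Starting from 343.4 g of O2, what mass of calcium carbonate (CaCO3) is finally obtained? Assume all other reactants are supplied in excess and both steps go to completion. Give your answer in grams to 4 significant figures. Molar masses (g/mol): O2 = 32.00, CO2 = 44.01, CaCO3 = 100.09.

716.1 g

n(O2) = 343.40 / 32.00 = 10.731 mol.
Step 1 gives a 3:2 ratio of O2 to CO2, so n(CO2) = 7.1542 mol.
In step 2 the CO2:CaCO3 ratio is 1:1, so n(CaCO3) = 7.1542 mol.
Mass of CaCO3 = 7.1542 × 100.09 = 716.06 g.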